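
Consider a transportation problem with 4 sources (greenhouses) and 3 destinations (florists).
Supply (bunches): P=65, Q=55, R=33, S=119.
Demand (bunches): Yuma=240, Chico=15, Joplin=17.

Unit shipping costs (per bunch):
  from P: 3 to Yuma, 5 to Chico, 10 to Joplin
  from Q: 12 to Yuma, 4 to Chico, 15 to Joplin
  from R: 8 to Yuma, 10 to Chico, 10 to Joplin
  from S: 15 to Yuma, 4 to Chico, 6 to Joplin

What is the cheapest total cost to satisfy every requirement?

One minimum-cost allocation:
  P to Yuma: 65 × 3 = 195
  Q to Yuma: 55 × 12 = 660
  R to Yuma: 33 × 8 = 264
  S to Yuma: 87 × 15 = 1305
  S to Chico: 15 × 4 = 60
  S to Joplin: 17 × 6 = 102
Total = 195 + 660 + 264 + 1305 + 60 + 102 = 2586.
(Supply check: P ships 65; Q ships 55; R ships 33; S ships 119.)

2586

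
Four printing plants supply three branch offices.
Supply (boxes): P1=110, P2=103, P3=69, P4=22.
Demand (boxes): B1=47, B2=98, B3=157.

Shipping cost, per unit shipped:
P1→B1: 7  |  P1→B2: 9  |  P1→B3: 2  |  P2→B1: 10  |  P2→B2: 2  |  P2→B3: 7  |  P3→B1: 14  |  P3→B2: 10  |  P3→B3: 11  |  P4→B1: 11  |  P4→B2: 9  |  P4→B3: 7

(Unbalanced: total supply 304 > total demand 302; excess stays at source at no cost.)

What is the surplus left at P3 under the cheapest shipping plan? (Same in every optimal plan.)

2

An optimal plan:
  P1->B3: 110 boxes
  P2->B1: 5 boxes
  P2->B2: 98 boxes
  P3->B1: 42 boxes
  P3->B3: 25 boxes
  P4->B3: 22 boxes
Total cost = 1483.
P3 ships 67 of its 69, leaving 2.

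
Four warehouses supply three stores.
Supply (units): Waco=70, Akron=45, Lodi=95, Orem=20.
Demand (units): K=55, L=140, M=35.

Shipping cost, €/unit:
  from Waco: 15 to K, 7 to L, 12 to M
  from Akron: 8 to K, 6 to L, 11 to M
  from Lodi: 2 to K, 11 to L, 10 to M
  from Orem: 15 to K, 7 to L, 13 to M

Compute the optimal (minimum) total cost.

1415

An optimal shipping plan:
  Waco->L: 70 units
  Akron->L: 45 units
  Lodi->K: 55 units
  Lodi->L: 5 units
  Lodi->M: 35 units
  Orem->L: 20 units
Total cost = €1415.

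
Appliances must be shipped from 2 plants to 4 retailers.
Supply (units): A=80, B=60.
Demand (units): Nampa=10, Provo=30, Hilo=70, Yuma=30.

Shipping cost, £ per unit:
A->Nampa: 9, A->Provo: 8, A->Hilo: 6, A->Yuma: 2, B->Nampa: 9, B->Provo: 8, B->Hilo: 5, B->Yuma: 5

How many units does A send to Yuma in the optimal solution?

30

The minimum-cost plan:
  A→Nampa: 10 × £9 = £90
  A→Provo: 30 × £8 = £240
  A→Hilo: 10 × £6 = £60
  A→Yuma: 30 × £2 = £60
  B→Hilo: 60 × £5 = £300
Total cost = £750.
So A→Yuma carries 30 units.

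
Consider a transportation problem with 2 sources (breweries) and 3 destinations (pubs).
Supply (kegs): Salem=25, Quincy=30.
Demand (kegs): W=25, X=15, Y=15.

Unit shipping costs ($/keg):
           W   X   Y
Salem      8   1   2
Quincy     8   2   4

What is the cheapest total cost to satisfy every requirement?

An optimal shipping plan:
  Salem→X: 10 × $1 = $10
  Salem→Y: 15 × $2 = $30
  Quincy→W: 25 × $8 = $200
  Quincy→X: 5 × $2 = $10
Total = 10 + 30 + 200 + 10 = $250.

250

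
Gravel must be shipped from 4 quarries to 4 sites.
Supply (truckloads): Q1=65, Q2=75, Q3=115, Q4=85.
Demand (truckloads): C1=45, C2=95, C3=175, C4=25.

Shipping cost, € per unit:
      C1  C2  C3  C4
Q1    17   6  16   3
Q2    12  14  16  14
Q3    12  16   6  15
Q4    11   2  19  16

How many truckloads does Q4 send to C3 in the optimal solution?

Solving gives:
  Q1 to C2: 10 truckloads
  Q1 to C3: 30 truckloads
  Q1 to C4: 25 truckloads
  Q2 to C1: 45 truckloads
  Q2 to C3: 30 truckloads
  Q3 to C3: 115 truckloads
  Q4 to C2: 85 truckloads
Total cost = €2495.
The route Q4→C3 is not used.

0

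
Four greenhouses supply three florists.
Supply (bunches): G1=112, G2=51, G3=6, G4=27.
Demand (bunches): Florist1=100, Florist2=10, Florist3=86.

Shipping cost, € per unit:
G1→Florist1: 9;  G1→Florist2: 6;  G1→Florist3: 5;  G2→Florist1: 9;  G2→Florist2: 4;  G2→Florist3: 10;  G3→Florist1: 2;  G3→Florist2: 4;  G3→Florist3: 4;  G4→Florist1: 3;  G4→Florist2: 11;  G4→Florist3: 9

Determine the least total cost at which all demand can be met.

1166

One minimum-cost allocation:
  G1→Florist1: 26 × €9 = €234
  G1→Florist3: 86 × €5 = €430
  G2→Florist1: 41 × €9 = €369
  G2→Florist2: 10 × €4 = €40
  G3→Florist1: 6 × €2 = €12
  G4→Florist1: 27 × €3 = €81
Total = 234 + 430 + 369 + 40 + 12 + 81 = €1166.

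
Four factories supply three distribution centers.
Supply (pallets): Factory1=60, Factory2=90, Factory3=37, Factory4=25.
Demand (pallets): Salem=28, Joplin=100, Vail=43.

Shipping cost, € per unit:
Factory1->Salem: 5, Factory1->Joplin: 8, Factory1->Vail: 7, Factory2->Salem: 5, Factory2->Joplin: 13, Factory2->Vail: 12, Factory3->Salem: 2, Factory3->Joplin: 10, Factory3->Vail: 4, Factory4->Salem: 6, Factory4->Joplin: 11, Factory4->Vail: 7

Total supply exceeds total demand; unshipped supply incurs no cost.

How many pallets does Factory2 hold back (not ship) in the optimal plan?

An optimal plan:
  Factory1–Joplin: 60 × €8 = €480
  Factory2–Salem: 28 × €5 = €140
  Factory2–Joplin: 21 × €13 = €273
  Factory3–Vail: 37 × €4 = €148
  Factory4–Joplin: 19 × €11 = €209
  Factory4–Vail: 6 × €7 = €42
Total cost = €1292.
Factory2 ships 49 of its 90, leaving 41.

41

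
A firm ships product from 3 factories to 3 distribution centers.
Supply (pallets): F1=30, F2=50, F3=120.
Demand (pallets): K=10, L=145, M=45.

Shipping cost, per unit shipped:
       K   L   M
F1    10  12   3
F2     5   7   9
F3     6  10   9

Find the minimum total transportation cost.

1585

A cheapest plan:
  F1 to M: 30 pallets
  F2 to L: 50 pallets
  F3 to K: 10 pallets
  F3 to L: 95 pallets
  F3 to M: 15 pallets
Total cost = 1585.
(Supply check: F1 ships 30; F2 ships 50; F3 ships 120.)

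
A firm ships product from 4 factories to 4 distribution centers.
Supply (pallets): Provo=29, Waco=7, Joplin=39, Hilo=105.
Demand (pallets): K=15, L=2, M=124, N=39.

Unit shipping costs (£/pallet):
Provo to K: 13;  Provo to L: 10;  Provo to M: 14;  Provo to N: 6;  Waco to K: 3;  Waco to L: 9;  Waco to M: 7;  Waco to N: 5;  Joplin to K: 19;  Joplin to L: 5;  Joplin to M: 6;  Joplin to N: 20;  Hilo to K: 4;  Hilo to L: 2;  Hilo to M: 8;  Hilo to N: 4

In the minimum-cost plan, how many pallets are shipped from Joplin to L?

0

Solving gives:
  Provo→N: 29 × £6 = £174
  Waco→K: 7 × £3 = £21
  Joplin→M: 39 × £6 = £234
  Hilo→K: 8 × £4 = £32
  Hilo→L: 2 × £2 = £4
  Hilo→M: 85 × £8 = £680
  Hilo→N: 10 × £4 = £40
Total cost = £1185.
The route Joplin→L is not used.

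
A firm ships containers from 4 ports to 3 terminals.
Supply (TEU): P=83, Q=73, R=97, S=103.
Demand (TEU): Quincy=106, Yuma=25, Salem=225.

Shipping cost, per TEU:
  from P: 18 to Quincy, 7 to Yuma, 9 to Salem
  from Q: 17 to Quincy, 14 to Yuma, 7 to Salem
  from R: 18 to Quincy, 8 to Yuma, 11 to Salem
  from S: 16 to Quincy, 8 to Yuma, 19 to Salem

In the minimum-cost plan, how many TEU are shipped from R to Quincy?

Optimal shipments:
  P→Salem: 83 × 9 = 747
  Q→Salem: 73 × 7 = 511
  R→Quincy: 3 × 18 = 54
  R→Yuma: 25 × 8 = 200
  R→Salem: 69 × 11 = 759
  S→Quincy: 103 × 16 = 1648
Total cost = 3919.
So R→Quincy carries 3 TEU.

3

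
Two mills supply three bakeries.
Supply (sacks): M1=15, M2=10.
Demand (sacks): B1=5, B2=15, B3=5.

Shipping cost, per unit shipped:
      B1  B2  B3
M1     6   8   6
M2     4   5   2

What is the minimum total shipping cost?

Optimal allocation:
  M1 to B1: 5 × 6 = 30
  M1 to B2: 10 × 8 = 80
  M2 to B2: 5 × 5 = 25
  M2 to B3: 5 × 2 = 10
Total = 30 + 80 + 25 + 10 = 145.

145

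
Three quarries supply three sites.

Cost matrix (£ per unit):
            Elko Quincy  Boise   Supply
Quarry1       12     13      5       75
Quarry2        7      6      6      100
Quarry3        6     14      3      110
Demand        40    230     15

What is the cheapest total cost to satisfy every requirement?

One minimum-cost allocation:
  Quarry1→Quincy: 75 × £13 = £975
  Quarry2→Quincy: 100 × £6 = £600
  Quarry3→Elko: 40 × £6 = £240
  Quarry3→Quincy: 55 × £14 = £770
  Quarry3→Boise: 15 × £3 = £45
Total = 975 + 600 + 240 + 770 + 45 = £2630.

2630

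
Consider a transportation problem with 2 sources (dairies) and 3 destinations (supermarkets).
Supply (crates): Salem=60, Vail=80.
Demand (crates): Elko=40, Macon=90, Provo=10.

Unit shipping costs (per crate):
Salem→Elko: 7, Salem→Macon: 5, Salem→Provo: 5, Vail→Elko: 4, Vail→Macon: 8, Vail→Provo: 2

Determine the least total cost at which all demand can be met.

720

Optimal allocation:
  Salem→Macon: 60 × 5 = 300
  Vail→Elko: 40 × 4 = 160
  Vail→Macon: 30 × 8 = 240
  Vail→Provo: 10 × 2 = 20
Total = 300 + 160 + 240 + 20 = 720.
(Supply check: Salem ships 60; Vail ships 80.)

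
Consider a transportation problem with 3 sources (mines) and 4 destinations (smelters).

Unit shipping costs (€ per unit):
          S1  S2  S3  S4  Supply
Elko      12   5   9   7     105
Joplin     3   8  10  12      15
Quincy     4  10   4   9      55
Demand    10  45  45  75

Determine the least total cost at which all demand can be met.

Optimal allocation:
  Elko→S2: 40 × €5 = €200
  Elko→S4: 65 × €7 = €455
  Joplin→S1: 10 × €3 = €30
  Joplin→S2: 5 × €8 = €40
  Quincy→S3: 45 × €4 = €180
  Quincy→S4: 10 × €9 = €90
Total = 200 + 455 + 30 + 40 + 180 + 90 = €995.

995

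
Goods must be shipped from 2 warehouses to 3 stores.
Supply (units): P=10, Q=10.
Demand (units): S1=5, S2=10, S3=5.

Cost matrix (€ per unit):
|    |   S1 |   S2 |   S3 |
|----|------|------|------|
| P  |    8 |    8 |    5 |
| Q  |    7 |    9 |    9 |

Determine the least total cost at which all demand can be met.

An optimal shipping plan:
  P→S2: 5 units
  P→S3: 5 units
  Q→S1: 5 units
  Q→S2: 5 units
Total cost = €145.
(Supply check: P ships 10; Q ships 10.)

145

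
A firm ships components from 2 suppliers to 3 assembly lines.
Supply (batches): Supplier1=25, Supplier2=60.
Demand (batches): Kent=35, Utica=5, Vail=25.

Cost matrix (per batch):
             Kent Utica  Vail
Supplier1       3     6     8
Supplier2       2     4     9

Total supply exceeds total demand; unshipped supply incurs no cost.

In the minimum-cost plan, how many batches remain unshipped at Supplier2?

An optimal plan:
  Supplier1–Vail: 25 batches
  Supplier2–Kent: 35 batches
  Supplier2–Utica: 5 batches
Total cost = 290.
Supplier2 ships 40 of its 60, leaving 20.

20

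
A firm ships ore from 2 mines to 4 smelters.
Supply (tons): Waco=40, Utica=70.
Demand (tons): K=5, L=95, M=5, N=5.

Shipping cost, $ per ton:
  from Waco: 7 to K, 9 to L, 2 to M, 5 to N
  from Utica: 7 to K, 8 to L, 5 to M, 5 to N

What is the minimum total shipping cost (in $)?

855

A cheapest plan:
  Waco->K: 5 × $7 = $35
  Waco->L: 25 × $9 = $225
  Waco->M: 5 × $2 = $10
  Waco->N: 5 × $5 = $25
  Utica->L: 70 × $8 = $560
Total = 35 + 225 + 10 + 25 + 560 = $855.
(Supply check: Waco ships 40; Utica ships 70.)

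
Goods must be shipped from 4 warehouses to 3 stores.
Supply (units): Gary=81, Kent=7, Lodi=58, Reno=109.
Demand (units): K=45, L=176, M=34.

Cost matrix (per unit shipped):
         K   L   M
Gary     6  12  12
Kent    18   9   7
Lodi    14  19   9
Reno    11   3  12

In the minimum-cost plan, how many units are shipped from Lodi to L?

24

Solving gives:
  Gary to K: 45 × 6 = 270
  Gary to L: 36 × 12 = 432
  Kent to L: 7 × 9 = 63
  Lodi to L: 24 × 19 = 456
  Lodi to M: 34 × 9 = 306
  Reno to L: 109 × 3 = 327
Total cost = 1854.
So Lodi→L carries 24 units.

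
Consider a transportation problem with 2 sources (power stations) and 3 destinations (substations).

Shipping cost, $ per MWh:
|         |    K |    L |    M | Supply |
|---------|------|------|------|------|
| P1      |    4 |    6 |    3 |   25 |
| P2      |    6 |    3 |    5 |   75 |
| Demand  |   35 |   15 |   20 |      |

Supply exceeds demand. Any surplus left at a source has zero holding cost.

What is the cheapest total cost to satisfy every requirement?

Optimal allocation:
  P1–K: 25 × $4 = $100
  P2–K: 10 × $6 = $60
  P2–L: 15 × $3 = $45
  P2–M: 20 × $5 = $100
Total = 100 + 60 + 45 + 100 = $305.
(Supply check: P1 ships 25; P2 ships 45.)

305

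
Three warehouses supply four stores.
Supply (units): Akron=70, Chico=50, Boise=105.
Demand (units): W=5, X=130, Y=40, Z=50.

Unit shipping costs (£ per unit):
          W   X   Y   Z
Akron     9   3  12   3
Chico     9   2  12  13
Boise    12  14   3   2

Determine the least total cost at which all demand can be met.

730

A cheapest plan:
  Akron→X: 70 × £3 = £210
  Chico→X: 50 × £2 = £100
  Boise→W: 5 × £12 = £60
  Boise→X: 10 × £14 = £140
  Boise→Y: 40 × £3 = £120
  Boise→Z: 50 × £2 = £100
Total = 210 + 100 + 60 + 140 + 120 + 100 = £730.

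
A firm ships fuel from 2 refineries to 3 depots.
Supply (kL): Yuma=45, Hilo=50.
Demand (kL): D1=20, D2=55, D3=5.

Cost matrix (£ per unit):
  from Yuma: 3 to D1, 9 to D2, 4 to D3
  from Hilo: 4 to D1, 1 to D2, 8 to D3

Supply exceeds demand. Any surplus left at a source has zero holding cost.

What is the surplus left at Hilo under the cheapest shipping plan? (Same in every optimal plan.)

0

An optimal plan:
  Yuma to D1: 20 × £3 = £60
  Yuma to D2: 5 × £9 = £45
  Yuma to D3: 5 × £4 = £20
  Hilo to D2: 50 × £1 = £50
Total cost = £175.
Hilo ships 50 of its 50, leaving 0.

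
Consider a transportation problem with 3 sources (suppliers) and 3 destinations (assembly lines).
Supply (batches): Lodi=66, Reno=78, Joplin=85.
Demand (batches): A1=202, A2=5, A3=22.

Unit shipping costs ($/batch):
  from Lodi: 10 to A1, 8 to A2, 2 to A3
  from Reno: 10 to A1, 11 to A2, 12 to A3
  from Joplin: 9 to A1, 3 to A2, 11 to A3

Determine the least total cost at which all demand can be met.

One minimum-cost allocation:
  Lodi–A1: 44 × $10 = $440
  Lodi–A3: 22 × $2 = $44
  Reno–A1: 78 × $10 = $780
  Joplin–A1: 80 × $9 = $720
  Joplin–A2: 5 × $3 = $15
Total = 440 + 44 + 780 + 720 + 15 = $1999.

1999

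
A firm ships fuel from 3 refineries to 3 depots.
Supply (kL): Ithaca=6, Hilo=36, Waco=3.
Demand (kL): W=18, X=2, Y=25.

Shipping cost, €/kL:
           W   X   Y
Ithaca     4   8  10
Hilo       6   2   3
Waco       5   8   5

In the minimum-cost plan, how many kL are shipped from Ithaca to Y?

0

Optimal shipments:
  Ithaca to W: 6 × €4 = €24
  Hilo to W: 9 × €6 = €54
  Hilo to X: 2 × €2 = €4
  Hilo to Y: 25 × €3 = €75
  Waco to W: 3 × €5 = €15
Total cost = €172.
The route Ithaca→Y is not used.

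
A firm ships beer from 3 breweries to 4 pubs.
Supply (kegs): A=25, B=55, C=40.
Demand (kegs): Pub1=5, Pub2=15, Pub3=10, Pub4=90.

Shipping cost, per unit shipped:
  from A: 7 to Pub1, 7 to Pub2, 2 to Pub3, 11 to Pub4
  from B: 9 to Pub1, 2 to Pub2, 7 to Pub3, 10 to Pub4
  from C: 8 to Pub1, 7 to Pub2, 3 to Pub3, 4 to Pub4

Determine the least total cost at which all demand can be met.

755

An optimal shipping plan:
  A->Pub1: 5 × 7 = 35
  A->Pub3: 10 × 2 = 20
  A->Pub4: 10 × 11 = 110
  B->Pub2: 15 × 2 = 30
  B->Pub4: 40 × 10 = 400
  C->Pub4: 40 × 4 = 160
Total = 35 + 20 + 110 + 30 + 400 + 160 = 755.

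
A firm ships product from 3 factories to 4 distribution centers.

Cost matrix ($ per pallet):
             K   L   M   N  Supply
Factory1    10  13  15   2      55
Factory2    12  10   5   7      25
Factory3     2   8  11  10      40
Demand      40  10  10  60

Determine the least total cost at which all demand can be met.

375

One minimum-cost allocation:
  Factory1->N: 55 pallets
  Factory2->L: 10 pallets
  Factory2->M: 10 pallets
  Factory2->N: 5 pallets
  Factory3->K: 40 pallets
Total cost = $375.
(Supply check: Factory1 ships 55; Factory2 ships 25; Factory3 ships 40.)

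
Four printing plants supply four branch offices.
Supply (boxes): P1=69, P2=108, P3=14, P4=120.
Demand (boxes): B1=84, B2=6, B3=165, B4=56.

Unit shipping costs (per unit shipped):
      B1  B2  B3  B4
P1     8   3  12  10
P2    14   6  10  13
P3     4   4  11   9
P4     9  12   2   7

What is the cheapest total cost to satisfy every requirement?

2076

An optimal shipping plan:
  P1→B1: 69 boxes
  P2→B1: 1 boxes
  P2→B2: 6 boxes
  P2→B3: 45 boxes
  P2→B4: 56 boxes
  P3→B1: 14 boxes
  P4→B3: 120 boxes
Total cost = 2076.
(Supply check: P1 ships 69; P2 ships 108; P3 ships 14; P4 ships 120.)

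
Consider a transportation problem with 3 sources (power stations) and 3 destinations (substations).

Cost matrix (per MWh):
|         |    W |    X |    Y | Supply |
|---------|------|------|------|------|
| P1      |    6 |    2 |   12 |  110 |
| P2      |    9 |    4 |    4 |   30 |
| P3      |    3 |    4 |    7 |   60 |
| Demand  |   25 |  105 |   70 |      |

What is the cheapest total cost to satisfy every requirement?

A cheapest plan:
  P1->W: 5 × 6 = 30
  P1->X: 105 × 2 = 210
  P2->Y: 30 × 4 = 120
  P3->W: 20 × 3 = 60
  P3->Y: 40 × 7 = 280
Total = 30 + 210 + 120 + 60 + 280 = 700.

700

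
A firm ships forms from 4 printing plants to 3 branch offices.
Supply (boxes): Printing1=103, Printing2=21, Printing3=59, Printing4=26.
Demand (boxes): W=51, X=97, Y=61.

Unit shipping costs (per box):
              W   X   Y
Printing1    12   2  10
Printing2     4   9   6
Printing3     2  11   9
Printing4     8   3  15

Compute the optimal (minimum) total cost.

840

A cheapest plan:
  Printing1 to X: 71 boxes
  Printing1 to Y: 32 boxes
  Printing2 to Y: 21 boxes
  Printing3 to W: 51 boxes
  Printing3 to Y: 8 boxes
  Printing4 to X: 26 boxes
Total cost = 840.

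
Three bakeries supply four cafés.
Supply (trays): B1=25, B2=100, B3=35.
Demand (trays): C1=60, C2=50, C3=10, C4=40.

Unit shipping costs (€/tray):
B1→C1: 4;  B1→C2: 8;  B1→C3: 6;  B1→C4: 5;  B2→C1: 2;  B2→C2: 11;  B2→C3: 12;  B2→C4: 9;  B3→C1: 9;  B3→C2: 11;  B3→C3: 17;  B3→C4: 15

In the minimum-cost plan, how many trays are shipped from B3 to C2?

35

Solving gives:
  B1→C3: 10 trays
  B1→C4: 15 trays
  B2→C1: 60 trays
  B2→C2: 15 trays
  B2→C4: 25 trays
  B3→C2: 35 trays
Total cost = €1030.
So B3→C2 carries 35 trays.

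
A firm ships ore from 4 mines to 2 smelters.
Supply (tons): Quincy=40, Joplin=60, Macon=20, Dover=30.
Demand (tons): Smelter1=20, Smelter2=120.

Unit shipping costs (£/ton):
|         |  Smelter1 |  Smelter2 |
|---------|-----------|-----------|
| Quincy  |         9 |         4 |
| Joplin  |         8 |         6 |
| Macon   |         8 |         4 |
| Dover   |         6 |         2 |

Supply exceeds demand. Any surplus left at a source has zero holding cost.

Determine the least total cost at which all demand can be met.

Optimal allocation:
  Quincy→Smelter2: 40 tons
  Joplin→Smelter1: 20 tons
  Joplin→Smelter2: 30 tons
  Macon→Smelter2: 20 tons
  Dover→Smelter2: 30 tons
Total cost = £640.

640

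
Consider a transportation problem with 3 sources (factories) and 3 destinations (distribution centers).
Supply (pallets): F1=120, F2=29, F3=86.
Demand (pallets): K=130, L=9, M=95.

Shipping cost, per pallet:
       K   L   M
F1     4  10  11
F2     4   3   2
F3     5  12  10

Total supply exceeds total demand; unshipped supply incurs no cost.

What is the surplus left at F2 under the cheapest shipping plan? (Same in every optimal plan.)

0

An optimal plan:
  F1→K: 111 pallets
  F1→L: 9 pallets
  F2→M: 29 pallets
  F3→K: 19 pallets
  F3→M: 66 pallets
Total cost = 1347.
F2 ships 29 of its 29, leaving 0.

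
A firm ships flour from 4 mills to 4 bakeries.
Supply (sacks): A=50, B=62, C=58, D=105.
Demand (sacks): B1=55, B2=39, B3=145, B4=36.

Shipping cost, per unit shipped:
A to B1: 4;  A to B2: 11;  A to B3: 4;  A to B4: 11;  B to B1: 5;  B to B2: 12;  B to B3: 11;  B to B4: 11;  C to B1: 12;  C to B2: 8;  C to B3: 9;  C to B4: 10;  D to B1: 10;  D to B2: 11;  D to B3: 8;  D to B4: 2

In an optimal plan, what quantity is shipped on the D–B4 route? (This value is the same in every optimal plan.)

36

Optimal shipments:
  A to B3: 50 × 4 = 200
  B to B1: 55 × 5 = 275
  B to B3: 7 × 11 = 77
  C to B2: 39 × 8 = 312
  C to B3: 19 × 9 = 171
  D to B3: 69 × 8 = 552
  D to B4: 36 × 2 = 72
Total cost = 1659.
So D→B4 carries 36 sacks.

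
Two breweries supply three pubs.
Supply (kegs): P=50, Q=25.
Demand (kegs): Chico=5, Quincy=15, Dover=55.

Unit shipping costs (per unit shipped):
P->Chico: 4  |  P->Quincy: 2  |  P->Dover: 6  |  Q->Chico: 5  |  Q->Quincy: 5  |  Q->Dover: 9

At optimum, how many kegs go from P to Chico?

0

Optimal shipments:
  P→Quincy: 15 × 2 = 30
  P→Dover: 35 × 6 = 210
  Q→Chico: 5 × 5 = 25
  Q→Dover: 20 × 9 = 180
Total cost = 445.
The route P→Chico is not used.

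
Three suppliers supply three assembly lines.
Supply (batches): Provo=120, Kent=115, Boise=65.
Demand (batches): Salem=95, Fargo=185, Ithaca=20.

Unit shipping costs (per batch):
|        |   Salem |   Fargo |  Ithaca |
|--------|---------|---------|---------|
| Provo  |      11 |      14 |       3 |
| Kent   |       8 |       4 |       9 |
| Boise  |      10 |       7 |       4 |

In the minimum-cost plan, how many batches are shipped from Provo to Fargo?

The minimum-cost plan:
  Provo–Salem: 95 × 11 = 1045
  Provo–Fargo: 5 × 14 = 70
  Provo–Ithaca: 20 × 3 = 60
  Kent–Fargo: 115 × 4 = 460
  Boise–Fargo: 65 × 7 = 455
Total cost = 2090.
So Provo→Fargo carries 5 batches.

5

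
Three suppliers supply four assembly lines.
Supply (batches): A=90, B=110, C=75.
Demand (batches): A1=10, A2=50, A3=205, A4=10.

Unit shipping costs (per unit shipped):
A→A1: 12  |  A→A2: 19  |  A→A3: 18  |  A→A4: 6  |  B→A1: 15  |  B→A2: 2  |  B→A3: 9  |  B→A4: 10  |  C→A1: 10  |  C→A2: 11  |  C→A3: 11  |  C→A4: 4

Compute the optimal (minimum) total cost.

One minimum-cost allocation:
  A->A1: 10 × 12 = 120
  A->A3: 70 × 18 = 1260
  A->A4: 10 × 6 = 60
  B->A2: 50 × 2 = 100
  B->A3: 60 × 9 = 540
  C->A3: 75 × 11 = 825
Total = 120 + 1260 + 60 + 100 + 540 + 825 = 2905.

2905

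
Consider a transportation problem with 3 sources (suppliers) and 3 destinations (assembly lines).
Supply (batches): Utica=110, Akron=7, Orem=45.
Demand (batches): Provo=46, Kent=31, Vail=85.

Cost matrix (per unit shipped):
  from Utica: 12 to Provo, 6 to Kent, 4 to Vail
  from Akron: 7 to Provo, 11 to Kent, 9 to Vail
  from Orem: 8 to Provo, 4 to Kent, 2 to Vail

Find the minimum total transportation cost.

A cheapest plan:
  Utica to Kent: 31 × 6 = 186
  Utica to Vail: 79 × 4 = 316
  Akron to Provo: 7 × 7 = 49
  Orem to Provo: 39 × 8 = 312
  Orem to Vail: 6 × 2 = 12
Total = 186 + 316 + 49 + 312 + 12 = 875.
(Supply check: Utica ships 110; Akron ships 7; Orem ships 45.)

875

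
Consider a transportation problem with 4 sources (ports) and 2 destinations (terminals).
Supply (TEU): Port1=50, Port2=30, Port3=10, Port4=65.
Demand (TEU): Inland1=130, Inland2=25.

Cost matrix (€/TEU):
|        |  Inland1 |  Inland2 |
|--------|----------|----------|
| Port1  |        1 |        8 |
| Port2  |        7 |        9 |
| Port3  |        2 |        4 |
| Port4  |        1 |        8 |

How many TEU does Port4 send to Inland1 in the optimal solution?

65

The minimum-cost plan:
  Port1->Inland1: 50 × €1 = €50
  Port2->Inland1: 5 × €7 = €35
  Port2->Inland2: 25 × €9 = €225
  Port3->Inland1: 10 × €2 = €20
  Port4->Inland1: 65 × €1 = €65
Total cost = €395.
So Port4→Inland1 carries 65 TEU.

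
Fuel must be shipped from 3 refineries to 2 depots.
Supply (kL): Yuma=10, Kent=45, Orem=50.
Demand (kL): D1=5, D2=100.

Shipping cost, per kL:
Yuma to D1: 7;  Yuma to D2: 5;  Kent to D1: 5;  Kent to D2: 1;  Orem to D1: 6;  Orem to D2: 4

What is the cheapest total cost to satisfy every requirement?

305

A cheapest plan:
  Yuma→D1: 5 × 7 = 35
  Yuma→D2: 5 × 5 = 25
  Kent→D2: 45 × 1 = 45
  Orem→D2: 50 × 4 = 200
Total = 35 + 25 + 45 + 200 = 305.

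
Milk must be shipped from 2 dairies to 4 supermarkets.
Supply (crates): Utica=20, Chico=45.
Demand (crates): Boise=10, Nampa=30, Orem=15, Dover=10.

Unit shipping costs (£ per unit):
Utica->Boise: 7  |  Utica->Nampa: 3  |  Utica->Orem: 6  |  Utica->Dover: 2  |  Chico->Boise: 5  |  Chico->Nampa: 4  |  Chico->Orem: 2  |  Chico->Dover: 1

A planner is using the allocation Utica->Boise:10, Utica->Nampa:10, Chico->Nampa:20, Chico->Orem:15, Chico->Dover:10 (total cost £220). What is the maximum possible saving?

30

Current plan cost = 10·7 + 10·3 + 20·4 + 15·2 + 10·1 = £220.
Optimal plan:
  Utica to Nampa: 20 crates
  Chico to Boise: 10 crates
  Chico to Nampa: 10 crates
  Chico to Orem: 15 crates
  Chico to Dover: 10 crates
Optimal cost = £190.
Saving = 220 − 190 = £30.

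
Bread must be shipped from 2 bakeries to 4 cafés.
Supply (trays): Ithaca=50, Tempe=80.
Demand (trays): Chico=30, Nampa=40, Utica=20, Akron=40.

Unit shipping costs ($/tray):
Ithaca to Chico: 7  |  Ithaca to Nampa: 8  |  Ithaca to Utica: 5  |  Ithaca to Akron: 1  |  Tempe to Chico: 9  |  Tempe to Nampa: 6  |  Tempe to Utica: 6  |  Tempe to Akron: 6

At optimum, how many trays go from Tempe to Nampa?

Solving gives:
  Ithaca→Chico: 10 × $7 = $70
  Ithaca→Akron: 40 × $1 = $40
  Tempe→Chico: 20 × $9 = $180
  Tempe→Nampa: 40 × $6 = $240
  Tempe→Utica: 20 × $6 = $120
Total cost = $650.
So Tempe→Nampa carries 40 trays.

40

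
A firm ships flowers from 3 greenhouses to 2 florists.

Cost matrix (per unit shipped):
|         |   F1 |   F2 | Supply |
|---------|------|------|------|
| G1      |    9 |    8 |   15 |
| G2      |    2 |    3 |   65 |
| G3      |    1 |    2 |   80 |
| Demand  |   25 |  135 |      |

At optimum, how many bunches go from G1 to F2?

15

Optimal shipments:
  G1->F2: 15 × 8 = 120
  G2->F1: 25 × 2 = 50
  G2->F2: 40 × 3 = 120
  G3->F2: 80 × 2 = 160
Total cost = 450.
So G1→F2 carries 15 bunches.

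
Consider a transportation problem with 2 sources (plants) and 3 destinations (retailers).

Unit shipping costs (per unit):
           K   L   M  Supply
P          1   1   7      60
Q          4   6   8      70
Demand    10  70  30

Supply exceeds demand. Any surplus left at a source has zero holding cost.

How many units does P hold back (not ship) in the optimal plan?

0

Minimum-cost shipments:
  P to L: 60 units
  Q to K: 10 units
  Q to L: 10 units
  Q to M: 30 units
Total cost = 400.
P ships 60 of its 60, leaving 0.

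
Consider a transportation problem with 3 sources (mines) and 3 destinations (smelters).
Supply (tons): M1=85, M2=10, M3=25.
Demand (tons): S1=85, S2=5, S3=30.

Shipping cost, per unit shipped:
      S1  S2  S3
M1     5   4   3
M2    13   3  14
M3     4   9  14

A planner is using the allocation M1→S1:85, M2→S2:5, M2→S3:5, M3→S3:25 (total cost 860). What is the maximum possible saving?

Current plan cost = 85·5 + 5·3 + 5·14 + 25·14 = 860.
Optimal plan:
  M1->S1: 55 × 5 = 275
  M1->S3: 30 × 3 = 90
  M2->S1: 5 × 13 = 65
  M2->S2: 5 × 3 = 15
  M3->S1: 25 × 4 = 100
Optimal cost = 545.
Saving = 860 − 545 = 315.

315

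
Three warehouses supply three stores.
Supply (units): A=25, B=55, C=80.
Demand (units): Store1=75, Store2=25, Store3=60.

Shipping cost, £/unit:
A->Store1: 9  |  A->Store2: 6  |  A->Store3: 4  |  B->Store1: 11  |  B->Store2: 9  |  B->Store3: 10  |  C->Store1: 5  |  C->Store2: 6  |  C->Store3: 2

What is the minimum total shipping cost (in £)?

950

A cheapest plan:
  A->Store3: 25 × £4 = £100
  B->Store1: 30 × £11 = £330
  B->Store2: 25 × £9 = £225
  C->Store1: 45 × £5 = £225
  C->Store3: 35 × £2 = £70
Total = 100 + 330 + 225 + 225 + 70 = £950.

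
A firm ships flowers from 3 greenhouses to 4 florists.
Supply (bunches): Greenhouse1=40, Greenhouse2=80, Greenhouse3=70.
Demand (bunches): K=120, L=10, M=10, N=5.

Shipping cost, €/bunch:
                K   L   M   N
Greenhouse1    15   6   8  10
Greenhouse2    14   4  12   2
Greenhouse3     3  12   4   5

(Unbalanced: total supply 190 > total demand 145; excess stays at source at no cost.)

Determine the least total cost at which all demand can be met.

1040

An optimal shipping plan:
  Greenhouse1 to M: 10 bunches
  Greenhouse2 to K: 50 bunches
  Greenhouse2 to L: 10 bunches
  Greenhouse2 to N: 5 bunches
  Greenhouse3 to K: 70 bunches
Total cost = €1040.
(Supply check: Greenhouse1 ships 10; Greenhouse2 ships 65; Greenhouse3 ships 70.)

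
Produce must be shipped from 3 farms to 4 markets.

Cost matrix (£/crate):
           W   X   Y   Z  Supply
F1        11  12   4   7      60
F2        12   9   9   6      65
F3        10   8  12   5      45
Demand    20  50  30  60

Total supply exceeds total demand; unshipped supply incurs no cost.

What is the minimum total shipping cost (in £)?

1105

A cheapest plan:
  F1–W: 20 × £11 = £220
  F1–Y: 30 × £4 = £120
  F2–X: 50 × £9 = £450
  F2–Z: 15 × £6 = £90
  F3–Z: 45 × £5 = £225
Total = 220 + 120 + 450 + 90 + 225 = £1105.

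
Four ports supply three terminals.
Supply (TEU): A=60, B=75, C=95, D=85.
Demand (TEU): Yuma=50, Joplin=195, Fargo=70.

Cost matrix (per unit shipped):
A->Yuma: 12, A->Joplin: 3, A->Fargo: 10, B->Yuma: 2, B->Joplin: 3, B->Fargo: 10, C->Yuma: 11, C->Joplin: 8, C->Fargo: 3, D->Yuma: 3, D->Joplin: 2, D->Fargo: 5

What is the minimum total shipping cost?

One minimum-cost allocation:
  A–Joplin: 60 TEU
  B–Yuma: 50 TEU
  B–Joplin: 25 TEU
  C–Joplin: 25 TEU
  C–Fargo: 70 TEU
  D–Joplin: 85 TEU
Total cost = 935.
(Supply check: A ships 60; B ships 75; C ships 95; D ships 85.)

935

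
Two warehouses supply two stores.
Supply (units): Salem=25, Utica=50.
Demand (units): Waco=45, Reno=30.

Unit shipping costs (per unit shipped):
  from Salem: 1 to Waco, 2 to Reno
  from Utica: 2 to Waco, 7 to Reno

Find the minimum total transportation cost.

175

Optimal allocation:
  Salem->Reno: 25 × 2 = 50
  Utica->Waco: 45 × 2 = 90
  Utica->Reno: 5 × 7 = 35
Total = 50 + 90 + 35 = 175.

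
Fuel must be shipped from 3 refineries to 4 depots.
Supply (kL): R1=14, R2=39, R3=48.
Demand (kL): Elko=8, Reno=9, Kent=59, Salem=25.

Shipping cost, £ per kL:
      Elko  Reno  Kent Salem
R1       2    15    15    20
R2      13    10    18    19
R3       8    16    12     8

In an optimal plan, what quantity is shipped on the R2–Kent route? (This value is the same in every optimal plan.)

30

The minimum-cost plan:
  R1 to Elko: 8 × £2 = £16
  R1 to Kent: 6 × £15 = £90
  R2 to Reno: 9 × £10 = £90
  R2 to Kent: 30 × £18 = £540
  R3 to Kent: 23 × £12 = £276
  R3 to Salem: 25 × £8 = £200
Total cost = £1212.
So R2→Kent carries 30 kL.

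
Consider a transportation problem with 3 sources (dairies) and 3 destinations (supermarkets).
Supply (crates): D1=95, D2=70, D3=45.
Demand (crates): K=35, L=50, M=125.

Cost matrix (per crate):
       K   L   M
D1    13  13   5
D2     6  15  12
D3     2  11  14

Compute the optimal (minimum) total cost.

Optimal allocation:
  D1→M: 95 × 5 = 475
  D2→K: 35 × 6 = 210
  D2→L: 5 × 15 = 75
  D2→M: 30 × 12 = 360
  D3→L: 45 × 11 = 495
Total = 475 + 210 + 75 + 360 + 495 = 1615.
(Supply check: D1 ships 95; D2 ships 70; D3 ships 45.)

1615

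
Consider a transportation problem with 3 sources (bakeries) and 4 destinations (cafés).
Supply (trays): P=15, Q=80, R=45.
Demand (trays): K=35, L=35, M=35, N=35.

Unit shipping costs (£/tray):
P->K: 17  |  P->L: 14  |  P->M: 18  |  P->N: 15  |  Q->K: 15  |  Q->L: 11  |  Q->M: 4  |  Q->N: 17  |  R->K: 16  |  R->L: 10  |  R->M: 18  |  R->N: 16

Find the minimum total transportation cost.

One minimum-cost allocation:
  P–N: 15 × £15 = £225
  Q–K: 35 × £15 = £525
  Q–L: 10 × £11 = £110
  Q–M: 35 × £4 = £140
  R–L: 25 × £10 = £250
  R–N: 20 × £16 = £320
Total = 225 + 525 + 110 + 140 + 250 + 320 = £1570.
(Supply check: P ships 15; Q ships 80; R ships 45.)

1570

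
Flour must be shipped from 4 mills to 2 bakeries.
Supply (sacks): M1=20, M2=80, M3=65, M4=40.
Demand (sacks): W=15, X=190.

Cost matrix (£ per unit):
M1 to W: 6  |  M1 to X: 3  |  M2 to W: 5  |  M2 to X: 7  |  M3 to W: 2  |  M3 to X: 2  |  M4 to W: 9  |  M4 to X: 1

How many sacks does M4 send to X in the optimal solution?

40

Optimal shipments:
  M1 to X: 20 × £3 = £60
  M2 to W: 15 × £5 = £75
  M2 to X: 65 × £7 = £455
  M3 to X: 65 × £2 = £130
  M4 to X: 40 × £1 = £40
Total cost = £760.
So M4→X carries 40 sacks.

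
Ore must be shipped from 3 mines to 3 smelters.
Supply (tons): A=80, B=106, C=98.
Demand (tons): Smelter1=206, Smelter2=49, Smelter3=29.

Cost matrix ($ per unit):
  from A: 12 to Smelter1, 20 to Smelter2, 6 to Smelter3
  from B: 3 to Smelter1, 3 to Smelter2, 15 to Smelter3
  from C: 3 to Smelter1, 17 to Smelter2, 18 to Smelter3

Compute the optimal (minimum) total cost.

1398

Optimal allocation:
  A→Smelter1: 51 × $12 = $612
  A→Smelter3: 29 × $6 = $174
  B→Smelter1: 57 × $3 = $171
  B→Smelter2: 49 × $3 = $147
  C→Smelter1: 98 × $3 = $294
Total = 612 + 174 + 171 + 147 + 294 = $1398.
(Supply check: A ships 80; B ships 106; C ships 98.)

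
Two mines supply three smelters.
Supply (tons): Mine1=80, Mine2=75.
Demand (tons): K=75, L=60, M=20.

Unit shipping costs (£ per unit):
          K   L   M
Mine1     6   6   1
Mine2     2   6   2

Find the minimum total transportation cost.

530

Optimal allocation:
  Mine1→L: 60 × £6 = £360
  Mine1→M: 20 × £1 = £20
  Mine2→K: 75 × £2 = £150
Total = 360 + 20 + 150 = £530.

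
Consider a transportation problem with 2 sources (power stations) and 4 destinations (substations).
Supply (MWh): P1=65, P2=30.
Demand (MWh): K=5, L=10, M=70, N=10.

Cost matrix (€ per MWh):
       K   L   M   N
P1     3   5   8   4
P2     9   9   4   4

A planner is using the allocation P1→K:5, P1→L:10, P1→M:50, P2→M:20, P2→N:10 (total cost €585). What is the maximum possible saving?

40

Current plan cost = 5·3 + 10·5 + 50·8 + 20·4 + 10·4 = €585.
Optimal plan:
  P1→K: 5 MWh
  P1→L: 10 MWh
  P1→M: 40 MWh
  P1→N: 10 MWh
  P2→M: 30 MWh
Optimal cost = €545.
Saving = 585 − 545 = €40.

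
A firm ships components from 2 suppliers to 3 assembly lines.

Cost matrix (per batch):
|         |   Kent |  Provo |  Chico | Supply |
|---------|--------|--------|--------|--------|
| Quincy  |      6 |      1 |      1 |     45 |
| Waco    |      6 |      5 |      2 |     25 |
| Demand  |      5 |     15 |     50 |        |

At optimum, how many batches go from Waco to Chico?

20

Solving gives:
  Quincy–Provo: 15 × 1 = 15
  Quincy–Chico: 30 × 1 = 30
  Waco–Kent: 5 × 6 = 30
  Waco–Chico: 20 × 2 = 40
Total cost = 115.
So Waco→Chico carries 20 batches.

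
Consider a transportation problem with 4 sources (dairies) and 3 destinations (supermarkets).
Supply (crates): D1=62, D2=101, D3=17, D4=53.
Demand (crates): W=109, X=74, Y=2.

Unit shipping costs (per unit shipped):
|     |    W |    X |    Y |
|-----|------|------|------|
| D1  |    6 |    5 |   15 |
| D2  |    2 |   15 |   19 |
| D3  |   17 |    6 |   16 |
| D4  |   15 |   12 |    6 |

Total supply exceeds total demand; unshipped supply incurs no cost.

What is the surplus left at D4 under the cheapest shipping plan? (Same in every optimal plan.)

Minimum-cost shipments:
  D1->W: 8 × 6 = 48
  D1->X: 54 × 5 = 270
  D2->W: 101 × 2 = 202
  D3->X: 17 × 6 = 102
  D4->X: 3 × 12 = 36
  D4->Y: 2 × 6 = 12
Total cost = 670.
D4 ships 5 of its 53, leaving 48.

48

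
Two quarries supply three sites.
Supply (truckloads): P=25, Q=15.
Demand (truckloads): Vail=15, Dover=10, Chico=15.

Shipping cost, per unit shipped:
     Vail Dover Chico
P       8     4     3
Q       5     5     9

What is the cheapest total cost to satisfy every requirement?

A cheapest plan:
  P to Dover: 10 × 4 = 40
  P to Chico: 15 × 3 = 45
  Q to Vail: 15 × 5 = 75
Total = 40 + 45 + 75 = 160.
(Supply check: P ships 25; Q ships 15.)

160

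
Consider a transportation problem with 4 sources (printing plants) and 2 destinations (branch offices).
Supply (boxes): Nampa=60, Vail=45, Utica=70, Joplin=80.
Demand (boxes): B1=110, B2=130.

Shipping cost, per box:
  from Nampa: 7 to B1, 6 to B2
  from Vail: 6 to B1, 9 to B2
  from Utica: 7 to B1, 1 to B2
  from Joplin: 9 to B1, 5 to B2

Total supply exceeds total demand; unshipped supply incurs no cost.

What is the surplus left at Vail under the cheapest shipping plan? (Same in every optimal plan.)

Minimum-cost shipments:
  Nampa->B1: 60 × 7 = 420
  Vail->B1: 45 × 6 = 270
  Utica->B2: 70 × 1 = 70
  Joplin->B1: 5 × 9 = 45
  Joplin->B2: 60 × 5 = 300
Total cost = 1105.
Vail ships 45 of its 45, leaving 0.

0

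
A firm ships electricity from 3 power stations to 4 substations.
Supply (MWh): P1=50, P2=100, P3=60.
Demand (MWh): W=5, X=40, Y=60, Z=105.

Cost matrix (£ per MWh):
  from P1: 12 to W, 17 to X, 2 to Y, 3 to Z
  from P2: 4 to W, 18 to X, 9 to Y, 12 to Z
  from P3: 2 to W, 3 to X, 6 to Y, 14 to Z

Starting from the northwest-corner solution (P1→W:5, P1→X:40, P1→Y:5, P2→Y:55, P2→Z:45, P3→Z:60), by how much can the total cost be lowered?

1195

Current plan cost = 5·12 + 40·17 + 5·2 + 55·9 + 45·12 + 60·14 = £2625.
Optimal plan:
  P1→Z: 50 × £3 = £150
  P2→W: 5 × £4 = £20
  P2→Y: 40 × £9 = £360
  P2→Z: 55 × £12 = £660
  P3→X: 40 × £3 = £120
  P3→Y: 20 × £6 = £120
Optimal cost = £1430.
Saving = 2625 − 1430 = £1195.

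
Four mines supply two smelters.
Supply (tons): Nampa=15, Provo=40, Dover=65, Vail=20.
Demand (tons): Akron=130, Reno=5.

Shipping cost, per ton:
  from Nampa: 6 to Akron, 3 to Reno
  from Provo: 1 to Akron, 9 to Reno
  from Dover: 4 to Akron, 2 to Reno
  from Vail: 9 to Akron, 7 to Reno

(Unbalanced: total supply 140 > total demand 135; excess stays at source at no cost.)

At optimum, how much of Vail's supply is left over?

Minimum-cost shipments:
  Nampa->Akron: 10 tons
  Nampa->Reno: 5 tons
  Provo->Akron: 40 tons
  Dover->Akron: 65 tons
  Vail->Akron: 15 tons
Total cost = 510.
Vail ships 15 of its 20, leaving 5.

5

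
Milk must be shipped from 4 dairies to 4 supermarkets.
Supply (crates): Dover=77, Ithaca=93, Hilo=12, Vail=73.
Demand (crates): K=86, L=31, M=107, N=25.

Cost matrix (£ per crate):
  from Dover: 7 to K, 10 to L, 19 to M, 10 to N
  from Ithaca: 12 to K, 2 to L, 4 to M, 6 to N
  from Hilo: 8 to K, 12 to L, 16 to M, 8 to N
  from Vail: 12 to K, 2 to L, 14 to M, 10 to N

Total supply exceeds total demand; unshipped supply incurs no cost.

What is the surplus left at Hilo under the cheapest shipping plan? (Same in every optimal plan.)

0

Minimum-cost shipments:
  Dover to K: 77 × £7 = £539
  Ithaca to M: 93 × £4 = £372
  Hilo to K: 9 × £8 = £72
  Hilo to N: 3 × £8 = £24
  Vail to L: 31 × £2 = £62
  Vail to M: 14 × £14 = £196
  Vail to N: 22 × £10 = £220
Total cost = £1485.
Hilo ships 12 of its 12, leaving 0.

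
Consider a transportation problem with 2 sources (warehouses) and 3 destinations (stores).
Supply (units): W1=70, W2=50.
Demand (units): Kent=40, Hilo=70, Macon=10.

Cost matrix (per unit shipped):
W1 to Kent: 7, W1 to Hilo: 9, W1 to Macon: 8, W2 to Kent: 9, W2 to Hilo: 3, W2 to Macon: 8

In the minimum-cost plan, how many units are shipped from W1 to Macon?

The minimum-cost plan:
  W1->Kent: 40 units
  W1->Hilo: 20 units
  W1->Macon: 10 units
  W2->Hilo: 50 units
Total cost = 690.
So W1→Macon carries 10 units.

10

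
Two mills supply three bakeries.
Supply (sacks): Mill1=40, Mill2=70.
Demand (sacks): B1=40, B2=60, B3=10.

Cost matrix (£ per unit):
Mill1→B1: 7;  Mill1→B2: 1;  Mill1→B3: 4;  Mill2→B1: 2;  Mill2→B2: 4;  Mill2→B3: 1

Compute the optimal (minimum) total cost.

One minimum-cost allocation:
  Mill1→B2: 40 × £1 = £40
  Mill2→B1: 40 × £2 = £80
  Mill2→B2: 20 × £4 = £80
  Mill2→B3: 10 × £1 = £10
Total = 40 + 80 + 80 + 10 = £210.

210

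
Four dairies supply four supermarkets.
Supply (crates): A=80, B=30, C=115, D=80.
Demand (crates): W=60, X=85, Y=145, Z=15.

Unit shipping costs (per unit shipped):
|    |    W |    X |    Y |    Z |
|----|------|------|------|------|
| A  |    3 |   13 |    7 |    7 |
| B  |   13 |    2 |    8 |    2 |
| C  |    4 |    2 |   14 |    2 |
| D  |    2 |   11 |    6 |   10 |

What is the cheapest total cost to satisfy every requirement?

One minimum-cost allocation:
  A->W: 15 crates
  A->Y: 65 crates
  B->X: 15 crates
  B->Z: 15 crates
  C->W: 45 crates
  C->X: 70 crates
  D->Y: 80 crates
Total cost = 1360.

1360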